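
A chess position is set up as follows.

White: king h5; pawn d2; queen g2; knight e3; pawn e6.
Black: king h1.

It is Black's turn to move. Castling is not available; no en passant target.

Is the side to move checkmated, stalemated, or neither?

Black to move; black king on h1.
In check: yes, from the white queen on g2.
King squares — g1: attacked by Qg2; g2: attacked by Ne3; h2: attacked by Qg2.
Legal moves for Black: none.
In check with no legal moves → checkmate.

checkmate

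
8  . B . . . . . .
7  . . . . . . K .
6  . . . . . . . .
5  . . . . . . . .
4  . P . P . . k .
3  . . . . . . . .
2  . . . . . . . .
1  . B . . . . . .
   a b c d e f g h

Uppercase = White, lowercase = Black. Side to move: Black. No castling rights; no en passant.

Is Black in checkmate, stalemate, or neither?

Black to move; black king on g4.
In check: no.
Legal moves for Black: Kh5, Kg5, Kh4, Kh3, Kf3.
Black has 5 legal moves and is not in check → neither.

neither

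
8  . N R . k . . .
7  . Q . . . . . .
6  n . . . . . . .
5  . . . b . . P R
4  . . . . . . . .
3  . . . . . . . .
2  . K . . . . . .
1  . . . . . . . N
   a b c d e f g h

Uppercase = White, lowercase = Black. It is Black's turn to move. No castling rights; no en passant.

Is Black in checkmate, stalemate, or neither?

Black to move; black king on e8.
In check: yes, from the white rook on c8.
King squares — d7: attacked by Qb7; e7: attacked by Qb7; f7: attacked by Qb7; d8: attacked by Rc8; f8: attacked by Rc8.
Legal moves for Black: none.
In check with no legal moves → checkmate.

checkmate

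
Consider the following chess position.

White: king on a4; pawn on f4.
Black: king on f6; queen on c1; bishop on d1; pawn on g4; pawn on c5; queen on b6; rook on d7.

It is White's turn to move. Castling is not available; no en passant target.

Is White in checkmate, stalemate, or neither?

checkmate

White to move; white king on a4.
In check: yes, from the black bishop on d1.
King squares — a3: attacked by Qc1; b3: attacked by Bd1; b4: attacked by Pc5; a5: attacked by Qb6; b5: attacked by Qb6.
Legal moves for White: none.
In check with no legal moves → checkmate.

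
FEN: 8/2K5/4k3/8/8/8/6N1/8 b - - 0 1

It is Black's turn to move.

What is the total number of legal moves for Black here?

6

Black to move; king on e6.
In check: no.
Legal moves: Kf7, Ke7, Kf6, Kf5, Ke5, Kd5.
Count: 6.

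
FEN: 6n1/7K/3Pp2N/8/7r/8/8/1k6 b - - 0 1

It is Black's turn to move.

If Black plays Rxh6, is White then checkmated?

no

After Rxh6: white king on h7; in check: yes, from the black rook on h6.
White has 2 legal replies: Kxg8, Kg7.
In check but a legal move exists → not checkmate.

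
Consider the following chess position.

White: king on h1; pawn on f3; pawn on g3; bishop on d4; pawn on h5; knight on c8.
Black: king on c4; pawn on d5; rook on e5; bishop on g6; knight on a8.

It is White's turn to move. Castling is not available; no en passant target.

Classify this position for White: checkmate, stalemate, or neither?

White to move; white king on h1.
In check: no.
Legal moves for White include: Ne7, Na7, Nd6+, Nb6+, Ba7, Bb6, Bxe5, Bc5, Be3, Bc3, Bf2, Bb2, Bg1, Ba1, Kh2, Kg2, Kg1, hxg6, ... (list truncated; more exist).
White has legal moves and is not in check → neither.

neither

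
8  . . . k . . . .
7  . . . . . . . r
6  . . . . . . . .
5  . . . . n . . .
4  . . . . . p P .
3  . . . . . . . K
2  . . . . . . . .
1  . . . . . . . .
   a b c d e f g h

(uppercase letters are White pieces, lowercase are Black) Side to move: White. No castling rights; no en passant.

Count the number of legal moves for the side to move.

White to move; king on h3.
In check: yes, from the black rook on h7.
Legal moves: Kg2.
Count: 1.

1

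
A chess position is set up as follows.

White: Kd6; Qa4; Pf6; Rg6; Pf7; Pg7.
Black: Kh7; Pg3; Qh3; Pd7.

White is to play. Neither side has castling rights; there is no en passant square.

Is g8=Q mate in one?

yes

After g8=Q: black king on h7; in check: yes, from the white queen on g8.
King squares — g6: attacked by Qg8; h6: attacked by Rg6; g7: attacked by Pf6; g8: attacked by Rg6; h8: attacked by Qg8.
Black has no legal moves → checkmate.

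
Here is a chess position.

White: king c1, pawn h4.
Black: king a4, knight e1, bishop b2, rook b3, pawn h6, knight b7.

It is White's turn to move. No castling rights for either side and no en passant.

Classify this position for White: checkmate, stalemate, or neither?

neither

White to move; white king on c1.
In check: yes, from the black bishop on b2.
Legal moves for White: Kd2, Kd1, Kb1.
White is in check but has 3 legal moves → neither.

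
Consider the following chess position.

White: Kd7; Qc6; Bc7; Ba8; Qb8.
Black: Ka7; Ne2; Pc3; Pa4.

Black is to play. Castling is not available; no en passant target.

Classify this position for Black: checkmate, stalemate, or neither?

Black to move; black king on a7.
In check: yes, from the white queen on b8.
King squares — a6: attacked by Qc6; b6: attacked by Qc6; b7: attacked by Qc6; a8: attacked by Qc6; b8: attacked by Bc7.
Legal moves for Black: none.
In check with no legal moves → checkmate.

checkmate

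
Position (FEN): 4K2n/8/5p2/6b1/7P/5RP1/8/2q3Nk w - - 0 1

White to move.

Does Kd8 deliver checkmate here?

no

After Kd8: black king on h1; in check: no.
Black is not in check, so this cannot be checkmate.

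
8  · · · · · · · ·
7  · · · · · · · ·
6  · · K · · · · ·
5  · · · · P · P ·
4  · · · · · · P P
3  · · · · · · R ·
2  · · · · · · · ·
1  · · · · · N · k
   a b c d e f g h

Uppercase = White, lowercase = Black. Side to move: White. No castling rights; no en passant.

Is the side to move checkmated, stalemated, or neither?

White to move; white king on c6.
In check: no.
Legal moves for White include: Kd7, Kc7, Kb7, Kd6, Kb6, Kd5, Kc5, Kb5, Rh3+, Rf3, Re3, Rd3, Rc3, Rb3, Ra3, Rg2, Rg1+, Ne3, ... (list truncated; more exist).
White has legal moves and is not in check → neither.

neither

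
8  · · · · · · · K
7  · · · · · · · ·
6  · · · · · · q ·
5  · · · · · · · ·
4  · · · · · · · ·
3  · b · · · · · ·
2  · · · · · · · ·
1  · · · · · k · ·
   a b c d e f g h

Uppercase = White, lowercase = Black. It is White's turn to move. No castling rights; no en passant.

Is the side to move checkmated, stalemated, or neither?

stalemate

White to move; white king on h8.
In check: no.
King squares — g7: attacked by Qg6; h7: attacked by Qg6; g8: attacked by Bb3.
Legal moves for White: none.
Not in check and no legal moves → stalemate.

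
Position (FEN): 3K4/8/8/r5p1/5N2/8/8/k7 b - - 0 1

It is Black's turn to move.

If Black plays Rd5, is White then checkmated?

After Rd5: white king on d8; in check: yes, from the black rook on d5.
White has 5 legal replies: Ke8, Kc8, Ke7, Kc7, Nxd5.
In check but a legal move exists → not checkmate.

no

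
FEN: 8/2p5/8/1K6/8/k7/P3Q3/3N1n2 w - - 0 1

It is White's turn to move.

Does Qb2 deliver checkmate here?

After Qb2: black king on a3; in check: yes, from the white queen on b2.
King squares — a2: attacked by Qb2; b2: attacked by Nd1; b3: attacked by Pa2; a4: attacked by Kb5; b4: attacked by Qb2.
Black has no legal moves → checkmate.

yes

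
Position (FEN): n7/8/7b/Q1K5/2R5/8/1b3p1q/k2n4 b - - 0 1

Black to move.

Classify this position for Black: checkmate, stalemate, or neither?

Black to move; black king on a1.
In check: yes, from the white queen on a5.
King squares — b1: available; a2: attacked by Qa5; b2: own bishop.
Legal moves for Black: Kb1, Ba3+.
Black is in check but has 2 legal moves → neither.

neither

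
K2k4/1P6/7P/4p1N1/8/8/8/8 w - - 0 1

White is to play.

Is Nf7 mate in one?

After Nf7: black king on d8; in check: yes, from the white knight on f7.
Black has 4 legal replies: Ke8, Ke7, Kd7, Kc7.
In check but a legal move exists → not checkmate.

no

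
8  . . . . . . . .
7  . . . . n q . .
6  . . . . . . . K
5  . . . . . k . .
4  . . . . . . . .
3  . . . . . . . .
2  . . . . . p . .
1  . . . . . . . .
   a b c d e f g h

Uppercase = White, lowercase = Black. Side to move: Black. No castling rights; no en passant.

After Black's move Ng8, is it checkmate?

yes

After Ng8: white king on h6; in check: yes, from the black knight on g8.
King squares — g5: attacked by Kf5; h5: attacked by Qf7; g6: attacked by Kf5; g7: attacked by Qf7; h7: attacked by Qf7.
White has no legal moves → checkmate.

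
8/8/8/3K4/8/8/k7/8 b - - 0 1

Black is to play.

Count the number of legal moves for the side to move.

Black to move; king on a2.
In check: no.
Legal moves: Kb3, Ka3, Kb2, Kb1, Ka1.
Count: 5.

5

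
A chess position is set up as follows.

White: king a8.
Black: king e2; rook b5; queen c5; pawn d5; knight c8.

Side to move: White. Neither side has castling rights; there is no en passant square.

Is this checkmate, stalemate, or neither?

stalemate

White to move; white king on a8.
In check: no.
King squares — a7: attacked by Qc5; b7: attacked by Rb5; b8: attacked by Rb5.
Legal moves for White: none.
Not in check and no legal moves → stalemate.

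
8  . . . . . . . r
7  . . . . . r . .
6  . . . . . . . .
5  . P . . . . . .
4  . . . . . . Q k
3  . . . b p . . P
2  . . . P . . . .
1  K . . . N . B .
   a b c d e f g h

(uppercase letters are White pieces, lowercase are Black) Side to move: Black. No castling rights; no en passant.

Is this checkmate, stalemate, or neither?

Black to move; black king on h4.
In check: yes, from the white queen on g4.
King squares — g3: attacked by Qg4; h3: attacked by Qg4; g4: attacked by Ph3; g5: attacked by Qg4; h5: attacked by Qg4.
Legal moves for Black: none.
In check with no legal moves → checkmate.

checkmate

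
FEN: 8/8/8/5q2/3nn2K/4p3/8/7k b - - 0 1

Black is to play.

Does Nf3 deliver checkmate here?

After Nf3: white king on h4; in check: yes, from the black knight on f3.
King squares — g3: attacked by Ne4; h3: attacked by Qf5; g4: attacked by Qf5; g5: attacked by Nf3; h5: attacked by Qf5.
White has no legal moves → checkmate.

yes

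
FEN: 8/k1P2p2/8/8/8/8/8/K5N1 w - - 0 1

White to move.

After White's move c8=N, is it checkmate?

no

After c8=N: black king on a7; in check: yes, from the white knight on c8.
Black has 4 legal replies: Kb8, Ka8, Kb7, Ka6.
In check but a legal move exists → not checkmate.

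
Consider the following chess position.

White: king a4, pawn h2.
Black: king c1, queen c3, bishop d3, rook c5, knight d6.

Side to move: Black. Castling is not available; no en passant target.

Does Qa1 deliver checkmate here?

After Qa1: white king on a4; in check: yes, from the black queen on a1.
White has 2 legal replies: Kb4, Kb3.
In check but a legal move exists → not checkmate.

no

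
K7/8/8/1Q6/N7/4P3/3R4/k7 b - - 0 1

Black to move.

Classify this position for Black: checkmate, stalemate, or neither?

Black to move; black king on a1.
In check: no.
King squares — b1: attacked by Qb5; a2: attacked by Rd2; b2: attacked by Rd2.
Legal moves for Black: none.
Not in check and no legal moves → stalemate.

stalemate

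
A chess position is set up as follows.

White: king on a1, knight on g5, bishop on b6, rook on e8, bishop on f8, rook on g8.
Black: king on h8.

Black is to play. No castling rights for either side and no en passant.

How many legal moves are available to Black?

Black to move; king on h8.
In check: yes, from the white rook on g8.
Legal moves: Kxg8.
Count: 1.

1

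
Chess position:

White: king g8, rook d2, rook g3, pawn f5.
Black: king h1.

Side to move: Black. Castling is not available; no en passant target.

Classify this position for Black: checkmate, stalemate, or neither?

Black to move; black king on h1.
In check: no.
King squares — g1: attacked by Rg3; g2: attacked by Rd2; h2: attacked by Rd2.
Legal moves for Black: none.
Not in check and no legal moves → stalemate.

stalemate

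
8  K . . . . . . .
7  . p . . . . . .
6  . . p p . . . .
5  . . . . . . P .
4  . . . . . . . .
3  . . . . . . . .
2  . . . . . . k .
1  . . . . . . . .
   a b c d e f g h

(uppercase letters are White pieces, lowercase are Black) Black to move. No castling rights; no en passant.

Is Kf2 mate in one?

After Kf2: white king on a8; in check: no.
White is not in check, so this cannot be checkmate.

no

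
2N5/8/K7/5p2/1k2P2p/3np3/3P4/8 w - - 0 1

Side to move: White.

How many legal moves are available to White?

10

White to move; king on a6.
In check: no.
Legal moves: Ne7, Na7, Nd6, Nb6, Kb7, Ka7, Kb6, exf5, dxe3, e5.
Count: 10.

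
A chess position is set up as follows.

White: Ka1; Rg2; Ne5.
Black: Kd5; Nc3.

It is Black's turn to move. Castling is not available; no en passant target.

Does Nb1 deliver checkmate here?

no

After Nb1: white king on a1; in check: no.
White is not in check, so this cannot be checkmate.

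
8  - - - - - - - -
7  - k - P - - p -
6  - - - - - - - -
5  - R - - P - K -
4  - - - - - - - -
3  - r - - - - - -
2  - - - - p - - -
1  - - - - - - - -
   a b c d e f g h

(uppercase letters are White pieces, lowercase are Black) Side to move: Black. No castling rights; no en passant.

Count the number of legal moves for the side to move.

6

Black to move; king on b7.
In check: yes, from the white rook on b5.
Legal moves: Ka8, Kc7, Ka7, Kc6, Ka6, Rxb5.
Count: 6.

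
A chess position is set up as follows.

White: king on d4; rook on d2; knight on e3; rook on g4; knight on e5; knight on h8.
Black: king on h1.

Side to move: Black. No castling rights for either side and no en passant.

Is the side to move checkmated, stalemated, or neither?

stalemate

Black to move; black king on h1.
In check: no.
King squares — g1: attacked by Rg4; g2: attacked by Rd2; h2: attacked by Rd2.
Legal moves for Black: none.
Not in check and no legal moves → stalemate.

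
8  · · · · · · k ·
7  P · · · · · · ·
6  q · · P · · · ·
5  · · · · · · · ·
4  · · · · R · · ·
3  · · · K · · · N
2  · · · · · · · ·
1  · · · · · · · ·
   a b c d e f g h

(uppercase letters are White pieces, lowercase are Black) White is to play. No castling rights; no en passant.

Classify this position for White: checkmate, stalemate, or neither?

White to move; white king on d3.
In check: yes, from the black queen on a6.
Legal moves for White: Kd4, Ke3, Kc3, Kd2, Kc2, Rc4.
White is in check but has 6 legal moves → neither.

neither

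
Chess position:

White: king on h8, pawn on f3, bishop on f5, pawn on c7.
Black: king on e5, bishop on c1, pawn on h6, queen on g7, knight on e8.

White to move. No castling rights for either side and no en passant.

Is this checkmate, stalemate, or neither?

checkmate

White to move; white king on h8.
In check: yes, from the black queen on g7.
King squares — g7: attacked by Ne8; h7: attacked by Qg7; g8: attacked by Qg7.
Legal moves for White: none.
In check with no legal moves → checkmate.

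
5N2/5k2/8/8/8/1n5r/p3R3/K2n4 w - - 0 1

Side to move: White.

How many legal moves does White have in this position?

White to move; king on a1.
In check: yes, from the black knight on b3.
Legal moves: Kxa2.
Count: 1.

1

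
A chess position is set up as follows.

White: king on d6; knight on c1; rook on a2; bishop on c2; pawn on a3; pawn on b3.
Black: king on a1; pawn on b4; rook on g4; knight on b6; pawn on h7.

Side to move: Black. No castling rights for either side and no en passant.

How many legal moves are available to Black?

Black to move; king on a1.
In check: yes, from the white rook on a2.
Legal moves: none.
Count: 0.

0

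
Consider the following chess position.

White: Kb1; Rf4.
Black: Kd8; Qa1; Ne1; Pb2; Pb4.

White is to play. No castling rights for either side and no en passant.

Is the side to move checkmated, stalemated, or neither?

checkmate

White to move; white king on b1.
In check: yes, from the black queen on a1.
King squares — a1: attacked by Pb2; c1: attacked by Qa1; a2: attacked by Qa1; b2: attacked by Qa1; c2: attacked by Ne1.
Legal moves for White: none.
In check with no legal moves → checkmate.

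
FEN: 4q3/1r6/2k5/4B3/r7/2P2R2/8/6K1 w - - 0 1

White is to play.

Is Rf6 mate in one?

After Rf6: black king on c6; in check: yes, from the white rook on f6.
Black has 5 legal replies: Kd7, Kd5, Kc5, Kb5, Qe6.
In check but a legal move exists → not checkmate.

no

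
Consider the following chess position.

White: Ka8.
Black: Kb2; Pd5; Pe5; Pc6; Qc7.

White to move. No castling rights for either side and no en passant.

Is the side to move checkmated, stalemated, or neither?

stalemate

White to move; white king on a8.
In check: no.
King squares — a7: attacked by Qc7; b7: attacked by Qc7; b8: attacked by Qc7.
Legal moves for White: none.
Not in check and no legal moves → stalemate.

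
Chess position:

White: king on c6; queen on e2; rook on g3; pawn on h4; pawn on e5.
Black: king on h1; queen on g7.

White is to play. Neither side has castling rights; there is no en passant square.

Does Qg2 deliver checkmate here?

yes

After Qg2: black king on h1; in check: yes, from the white queen on g2.
King squares — g1: attacked by Qg2; g2: attacked by Rg3; h2: attacked by Qg2.
Black has no legal moves → checkmate.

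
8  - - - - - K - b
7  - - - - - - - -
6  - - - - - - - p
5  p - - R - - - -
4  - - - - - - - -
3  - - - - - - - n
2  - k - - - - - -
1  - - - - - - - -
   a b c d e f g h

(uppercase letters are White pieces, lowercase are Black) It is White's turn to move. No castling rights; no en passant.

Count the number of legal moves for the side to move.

18

White to move; king on f8.
In check: no.
Legal moves: Kg8, Ke8, Kf7, Ke7, Rd8, Rd7, Rd6, Rh5, Rg5, Rf5, Re5, Rc5, Rb5+, Rxa5, Rd4, Rd3, Rd2+, Rd1.
Count: 18.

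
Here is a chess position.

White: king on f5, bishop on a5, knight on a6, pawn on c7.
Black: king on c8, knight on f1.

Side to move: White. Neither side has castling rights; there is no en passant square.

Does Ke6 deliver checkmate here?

no

After Ke6: black king on c8; in check: no.
Black is not in check, so this cannot be checkmate.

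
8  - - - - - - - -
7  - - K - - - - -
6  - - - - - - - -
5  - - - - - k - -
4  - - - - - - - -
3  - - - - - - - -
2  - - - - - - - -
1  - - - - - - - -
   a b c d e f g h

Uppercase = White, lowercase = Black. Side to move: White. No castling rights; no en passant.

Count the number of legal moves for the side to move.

White to move; king on c7.
In check: no.
Legal moves: Kd8, Kc8, Kb8, Kd7, Kb7, Kd6, Kc6, Kb6.
Count: 8.

8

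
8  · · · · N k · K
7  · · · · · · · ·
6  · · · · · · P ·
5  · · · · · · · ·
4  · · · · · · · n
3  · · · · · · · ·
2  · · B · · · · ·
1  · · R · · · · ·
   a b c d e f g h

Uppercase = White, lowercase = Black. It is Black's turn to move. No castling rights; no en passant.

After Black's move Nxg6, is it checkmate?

no

After Nxg6: white king on h8; in check: yes, from the black knight on g6.
White has 2 legal replies: Kh7, Bxg6.
In check but a legal move exists → not checkmate.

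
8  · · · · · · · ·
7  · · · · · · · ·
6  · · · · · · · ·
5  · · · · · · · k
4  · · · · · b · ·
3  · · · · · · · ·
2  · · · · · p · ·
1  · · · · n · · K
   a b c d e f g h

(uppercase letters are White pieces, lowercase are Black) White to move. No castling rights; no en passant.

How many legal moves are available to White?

White to move; king on h1.
In check: no.
Legal moves: none.
Count: 0.

0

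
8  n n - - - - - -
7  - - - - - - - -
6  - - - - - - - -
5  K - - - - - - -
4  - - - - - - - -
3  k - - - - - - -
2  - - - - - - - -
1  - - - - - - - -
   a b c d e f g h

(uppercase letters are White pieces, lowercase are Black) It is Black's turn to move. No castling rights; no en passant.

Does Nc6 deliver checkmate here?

After Nc6: white king on a5; in check: yes, from the black knight on c6.
White has 2 legal replies: Ka6, Kb5.
In check but a legal move exists → not checkmate.

no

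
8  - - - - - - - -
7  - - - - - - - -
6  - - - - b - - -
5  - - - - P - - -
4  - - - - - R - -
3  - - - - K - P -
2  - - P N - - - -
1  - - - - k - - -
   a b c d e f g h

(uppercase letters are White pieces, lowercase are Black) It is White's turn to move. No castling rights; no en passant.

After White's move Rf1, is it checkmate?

After Rf1: black king on e1; in check: yes, from the white rook on f1.
King squares — d1: attacked by Rf1; f1: attacked by Nd2; d2: attacked by Ke3; e2: attacked by Ke3; f2: attacked by Rf1.
Black has no legal moves → checkmate.

yes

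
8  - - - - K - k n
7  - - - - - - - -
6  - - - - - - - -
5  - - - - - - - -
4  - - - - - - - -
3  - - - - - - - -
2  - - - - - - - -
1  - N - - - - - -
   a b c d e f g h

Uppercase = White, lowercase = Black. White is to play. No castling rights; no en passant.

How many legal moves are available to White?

White to move; king on e8.
In check: no.
Legal moves: Kd8, Ke7, Kd7, Nc3, Na3, Nd2.
Count: 6.

6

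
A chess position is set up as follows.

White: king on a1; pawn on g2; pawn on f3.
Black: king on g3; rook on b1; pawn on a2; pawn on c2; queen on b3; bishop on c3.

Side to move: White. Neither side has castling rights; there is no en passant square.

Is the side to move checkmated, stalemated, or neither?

checkmate

White to move; white king on a1.
In check: yes, from the black rook on b1 and the black bishop on c3.
King squares — b1: attacked by Pa2; a2: attacked by Qb3; b2: attacked by Rb1.
Legal moves for White: none.
In check with no legal moves → checkmate.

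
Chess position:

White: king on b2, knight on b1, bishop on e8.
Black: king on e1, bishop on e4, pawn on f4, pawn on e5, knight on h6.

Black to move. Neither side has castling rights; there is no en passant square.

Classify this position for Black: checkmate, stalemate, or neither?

Black to move; black king on e1.
In check: no.
Legal moves for Black include: Ng8, Nf7, Nf5, Ng4, Ba8, Bh7, Bb7, Bg6, Bc6, Bf5, Bd5, Bf3, Bd3, Bg2, Bc2, Bh1, Bxb1, Kf2, ... (list truncated; more exist).
Black has legal moves and is not in check → neither.

neither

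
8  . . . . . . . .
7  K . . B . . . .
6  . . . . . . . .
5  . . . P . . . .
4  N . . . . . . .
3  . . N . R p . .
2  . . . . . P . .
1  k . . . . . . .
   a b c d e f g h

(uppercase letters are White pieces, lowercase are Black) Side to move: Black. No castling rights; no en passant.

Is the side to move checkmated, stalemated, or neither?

Black to move; black king on a1.
In check: no.
King squares — b1: attacked by Nc3; a2: attacked by Nc3; b2: attacked by Na4.
Legal moves for Black: none.
Not in check and no legal moves → stalemate.

stalemate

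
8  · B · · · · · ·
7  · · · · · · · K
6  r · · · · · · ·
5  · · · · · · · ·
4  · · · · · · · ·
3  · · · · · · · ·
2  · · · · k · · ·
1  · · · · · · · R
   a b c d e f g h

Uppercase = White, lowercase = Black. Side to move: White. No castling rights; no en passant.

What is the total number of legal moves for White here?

White to move; king on h7.
In check: no.
Legal moves: Bc7, Ba7, Bd6, Be5, Bf4, Bg3, Bh2, Kh8, Kg8, Kg7, Rh6, Rh5, Rh4, Rh3, Rh2+, Rg1, Rf1, Re1+, Rd1, Rc1, Rb1, Ra1.
Count: 22.

22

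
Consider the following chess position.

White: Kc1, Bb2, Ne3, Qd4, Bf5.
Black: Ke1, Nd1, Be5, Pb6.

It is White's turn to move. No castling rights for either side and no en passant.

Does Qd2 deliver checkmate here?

yes

After Qd2: black king on e1; in check: yes, from the white queen on d2.
King squares — d1: own knight; f1: attacked by Ne3; d2: attacked by Kc1; e2: attacked by Qd2; f2: attacked by Qd2.
Black has no legal moves → checkmate.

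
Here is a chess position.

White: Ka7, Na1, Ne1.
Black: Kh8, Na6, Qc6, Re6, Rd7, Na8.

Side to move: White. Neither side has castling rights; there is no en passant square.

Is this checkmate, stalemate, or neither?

White to move; white king on a7.
In check: yes, from the black rook on d7.
King squares — a6: attacked by Qc6; b6: attacked by Qc6; b7: attacked by Qc6; a8: attacked by Qc6; b8: attacked by Na6.
Legal moves for White: none.
In check with no legal moves → checkmate.

checkmate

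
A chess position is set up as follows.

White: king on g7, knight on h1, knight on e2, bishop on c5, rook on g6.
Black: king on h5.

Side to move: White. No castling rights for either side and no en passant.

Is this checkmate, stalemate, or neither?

neither

White to move; white king on g7.
In check: no.
Legal moves for White include: Kh8, Kg8, Kf8, Kh7, Kf7, Kf6, Rh6+, Rf6, Re6, Rd6, Rc6, Rb6, Ra6, Rg5+, Rg4, Rg3, Rg2, Rg1, ... (list truncated; more exist).
White has legal moves and is not in check → neither.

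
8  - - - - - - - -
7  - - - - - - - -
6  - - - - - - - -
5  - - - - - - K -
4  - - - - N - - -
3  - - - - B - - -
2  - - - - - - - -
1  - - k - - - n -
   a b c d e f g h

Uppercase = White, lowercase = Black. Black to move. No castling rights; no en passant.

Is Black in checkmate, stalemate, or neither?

Black to move; black king on c1.
In check: yes, from the white bishop on e3.
King squares — b1: available; d1: available; b2: available; c2: available; d2: attacked by Be3.
Legal moves for Black: Kc2, Kb2, Kd1, Kb1.
Black is in check but has 4 legal moves → neither.

neither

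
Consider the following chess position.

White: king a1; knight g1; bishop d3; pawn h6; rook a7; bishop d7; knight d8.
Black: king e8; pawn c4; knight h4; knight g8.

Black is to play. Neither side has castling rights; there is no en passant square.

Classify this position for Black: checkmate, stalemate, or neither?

Black to move; black king on e8.
In check: yes, from the white bishop on d7.
King squares — d7: attacked by Ra7; e7: available; f7: attacked by Nd8; d8: available; f8: available.
Legal moves for Black: Kf8, Kxd8, Ke7.
Black is in check but has 3 legal moves → neither.

neither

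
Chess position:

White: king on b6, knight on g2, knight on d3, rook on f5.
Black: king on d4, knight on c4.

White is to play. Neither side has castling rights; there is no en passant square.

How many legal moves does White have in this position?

6

White to move; king on b6.
In check: yes, from the black knight on c4.
Legal moves: Kc7, Kb7, Ka7, Kc6, Ka6, Kb5.
Count: 6.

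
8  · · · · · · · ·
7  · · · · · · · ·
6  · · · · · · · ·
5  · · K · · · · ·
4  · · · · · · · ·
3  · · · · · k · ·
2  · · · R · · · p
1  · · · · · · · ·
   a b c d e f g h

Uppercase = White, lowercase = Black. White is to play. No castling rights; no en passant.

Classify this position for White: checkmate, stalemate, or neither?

neither

White to move; white king on c5.
In check: no.
Legal moves for White include: Kd6, Kc6, Kb6, Kd5, Kb5, Kd4, Kc4, Kb4, Rd8, Rd7, Rd6, Rd5, Rd4, Rd3+, Rxh2, Rg2, Rf2+, Re2, ... (list truncated; more exist).
White has legal moves and is not in check → neither.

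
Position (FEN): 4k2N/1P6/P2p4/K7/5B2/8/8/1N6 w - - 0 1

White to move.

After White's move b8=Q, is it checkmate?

no

After b8=Q: black king on e8; in check: yes, from the white queen on b8.
Black has 2 legal replies: Ke7, Kd7.
In check but a legal move exists → not checkmate.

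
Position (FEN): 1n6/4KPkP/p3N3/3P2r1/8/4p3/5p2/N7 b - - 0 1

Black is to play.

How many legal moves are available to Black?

Black to move; king on g7.
In check: yes, from the white knight on e6.
Legal moves: Kh8, Kxh7, Kh6, Kg6.
Count: 4.

4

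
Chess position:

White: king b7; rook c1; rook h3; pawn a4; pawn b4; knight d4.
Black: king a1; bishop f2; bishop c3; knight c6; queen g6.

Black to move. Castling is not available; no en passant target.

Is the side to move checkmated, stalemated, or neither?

neither

Black to move; black king on a1.
In check: yes, from the white rook on c1.
King squares — b1: attacked by Rc1; a2: available; b2: available.
Legal moves for Black: Kb2, Ka2, Qb1.
Black is in check but has 3 legal moves → neither.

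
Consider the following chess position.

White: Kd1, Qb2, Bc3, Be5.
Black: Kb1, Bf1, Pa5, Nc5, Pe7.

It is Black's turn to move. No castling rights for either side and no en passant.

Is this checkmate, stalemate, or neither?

Black to move; black king on b1.
In check: yes, from the white queen on b2.
King squares — a1: attacked by Qb2; c1: attacked by Kd1; a2: attacked by Qb2; b2: attacked by Bc3; c2: attacked by Kd1.
Legal moves for Black: none.
In check with no legal moves → checkmate.

checkmate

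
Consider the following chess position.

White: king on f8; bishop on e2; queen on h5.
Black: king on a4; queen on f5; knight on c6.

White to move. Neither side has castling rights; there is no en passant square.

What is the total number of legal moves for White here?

White to move; king on f8.
In check: yes, from the black queen on f5.
Legal moves: Kg8, Ke8, Kg7, Qf7, Qxf5.
Count: 5.

5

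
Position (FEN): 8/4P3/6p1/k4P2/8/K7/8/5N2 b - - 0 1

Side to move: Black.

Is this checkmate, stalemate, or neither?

Black to move; black king on a5.
In check: no.
Legal moves for Black: Kb6, Ka6, Kb5, gxf5, g5.
Black has 5 legal moves and is not in check → neither.

neither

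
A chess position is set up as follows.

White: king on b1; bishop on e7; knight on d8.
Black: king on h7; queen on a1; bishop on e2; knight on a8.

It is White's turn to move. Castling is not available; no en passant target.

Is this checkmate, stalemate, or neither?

White to move; white king on b1.
In check: yes, from the black queen on a1.
Legal moves for White: Kc2, Kxa1.
White is in check but has 2 legal moves → neither.

neither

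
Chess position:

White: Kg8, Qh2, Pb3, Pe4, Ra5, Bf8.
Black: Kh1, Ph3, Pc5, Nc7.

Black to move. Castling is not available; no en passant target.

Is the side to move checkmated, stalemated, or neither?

Black to move; black king on h1.
In check: yes, from the white queen on h2.
King squares — g1: attacked by Qh2; g2: attacked by Qh2; h2: available.
Legal moves for Black: Kxh2.
Black is in check but has 1 legal move → neither.

neither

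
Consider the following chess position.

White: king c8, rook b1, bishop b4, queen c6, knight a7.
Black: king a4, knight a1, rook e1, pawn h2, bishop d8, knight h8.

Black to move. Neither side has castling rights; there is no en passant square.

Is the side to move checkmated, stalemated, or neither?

checkmate

Black to move; black king on a4.
In check: yes, from the white queen on c6.
King squares — a3: attacked by Bb4; b3: attacked by Rb1; b4: attacked by Rb1; a5: attacked by Bb4; b5: attacked by Qc6.
Legal moves for Black: none.
In check with no legal moves → checkmate.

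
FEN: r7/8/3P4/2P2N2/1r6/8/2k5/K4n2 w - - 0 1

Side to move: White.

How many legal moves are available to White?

White to move; king on a1.
In check: yes, from the black rook on a8.
Legal moves: none.
Count: 0.

0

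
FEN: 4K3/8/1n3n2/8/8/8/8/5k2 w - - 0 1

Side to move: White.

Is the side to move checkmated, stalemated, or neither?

White to move; white king on e8.
In check: yes, from the black knight on f6.
Legal moves for White: Kf8, Kd8, Kf7, Ke7.
White is in check but has 4 legal moves → neither.

neither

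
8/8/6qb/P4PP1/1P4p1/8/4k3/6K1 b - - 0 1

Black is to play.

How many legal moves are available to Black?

24

Black to move; king on e2.
In check: no.
Legal moves: Bf8, Bg7, Bxg5, Qg8, Qe8, Qh7, Qg7, Qf7, Qf6, Qe6, Qd6, Qc6, Qb6+, Qa6, Qh5, Qxg5, Qxf5, Kf3, Ke3, Kd3, Kd2, Ke1, Kd1, g3.
Count: 24.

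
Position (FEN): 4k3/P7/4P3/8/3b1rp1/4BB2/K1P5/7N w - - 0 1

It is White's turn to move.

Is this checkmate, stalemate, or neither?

White to move; white king on a2.
In check: no.
Legal moves for White include: Ba8, Bb7, Bc6+, Bd5, Bxg4, Be4, Bg2, Be2, Bd1, Bxf4, Bxd4, Bf2, Bd2, Bg1, Bc1, Kb3, Ka3, Kb1, ... (list truncated; more exist).
White has legal moves and is not in check → neither.

neither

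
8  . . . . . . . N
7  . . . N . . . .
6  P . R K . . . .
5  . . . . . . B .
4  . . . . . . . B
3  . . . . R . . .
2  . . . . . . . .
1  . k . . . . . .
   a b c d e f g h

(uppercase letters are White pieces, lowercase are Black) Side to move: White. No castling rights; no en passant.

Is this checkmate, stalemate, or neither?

White to move; white king on d6.
In check: no.
Legal moves for White include: Nf7, Ng6, Nf8, Nb8, Nf6, Nb6, Ne5, Nc5, Ke7, Kc7, Ke6, Ke5, Kd5, Kc5, Rc8, Rc7, Rb6+, Rc5, ... (list truncated; more exist).
White has legal moves and is not in check → neither.

neither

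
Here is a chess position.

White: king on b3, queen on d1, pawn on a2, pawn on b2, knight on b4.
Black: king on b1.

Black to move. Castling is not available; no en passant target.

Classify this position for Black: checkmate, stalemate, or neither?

checkmate

Black to move; black king on b1.
In check: yes, from the white queen on d1.
King squares — a1: attacked by Qd1; c1: attacked by Qd1; a2: attacked by Kb3; b2: attacked by Kb3; c2: attacked by Qd1.
Legal moves for Black: none.
In check with no legal moves → checkmate.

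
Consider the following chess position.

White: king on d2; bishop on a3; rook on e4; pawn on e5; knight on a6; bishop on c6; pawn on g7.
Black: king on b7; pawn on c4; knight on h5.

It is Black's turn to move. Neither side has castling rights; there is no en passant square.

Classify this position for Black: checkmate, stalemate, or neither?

Black to move; black king on b7.
In check: yes, from the white bishop on c6.
Legal moves for Black: Kc8, Ka7, Kxc6, Kb6, Kxa6.
Black is in check but has 5 legal moves → neither.

neither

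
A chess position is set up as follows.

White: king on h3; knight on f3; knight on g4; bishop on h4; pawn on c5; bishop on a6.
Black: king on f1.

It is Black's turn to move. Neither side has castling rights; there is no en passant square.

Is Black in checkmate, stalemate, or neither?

Black to move; black king on f1.
In check: yes, from the white bishop on a6.
King squares — e1: attacked by Nf3; g1: attacked by Nf3; e2: attacked by Ba6; f2: attacked by Ng4; g2: attacked by Kh3.
Legal moves for Black: none.
In check with no legal moves → checkmate.

checkmate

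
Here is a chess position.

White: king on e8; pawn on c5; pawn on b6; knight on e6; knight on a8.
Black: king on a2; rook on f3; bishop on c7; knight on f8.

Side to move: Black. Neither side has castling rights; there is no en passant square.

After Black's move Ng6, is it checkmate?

no

After Ng6: white king on e8; in check: no.
White is not in check, so this cannot be checkmate.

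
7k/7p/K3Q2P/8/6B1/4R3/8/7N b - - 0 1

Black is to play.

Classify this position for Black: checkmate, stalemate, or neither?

stalemate

Black to move; black king on h8.
In check: no.
King squares — g7: attacked by Ph6; h7: own pawn; g8: attacked by Qe6.
Legal moves for Black: none.
Not in check and no legal moves → stalemate.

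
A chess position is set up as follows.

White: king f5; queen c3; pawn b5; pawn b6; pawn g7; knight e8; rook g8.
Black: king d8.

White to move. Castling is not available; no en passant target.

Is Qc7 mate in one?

After Qc7: black king on d8; in check: yes, from the white queen on c7.
King squares — c7: attacked by Pb6; d7: attacked by Qc7; e7: attacked by Qc7; c8: attacked by Qc7; e8: attacked by Rg8.
Black has no legal moves → checkmate.

yes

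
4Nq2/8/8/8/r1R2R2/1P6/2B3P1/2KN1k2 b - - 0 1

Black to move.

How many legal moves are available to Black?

5

Black to move; king on f1.
In check: yes, from the white rook on f4.
Legal moves: Kxg2, Ke2, Kg1, Ke1, Qxf4+.
Count: 5.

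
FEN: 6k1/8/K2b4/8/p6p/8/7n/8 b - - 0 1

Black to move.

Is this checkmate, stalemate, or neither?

Black to move; black king on g8.
In check: no.
Legal moves for Black include: Kh8, Kf8, Kh7, Kg7, Kf7, Bf8, Bb8, Be7, Bc7, Be5, Bc5, Bf4, Bb4, Bg3, Ba3, Ng4, Nf3, Nf1, ... (list truncated; more exist).
Black has legal moves and is not in check → neither.

neither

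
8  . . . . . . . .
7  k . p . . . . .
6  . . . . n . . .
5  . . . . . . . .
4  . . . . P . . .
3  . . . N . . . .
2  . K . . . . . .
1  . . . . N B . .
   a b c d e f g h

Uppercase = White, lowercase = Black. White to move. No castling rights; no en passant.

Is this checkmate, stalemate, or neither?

neither

White to move; white king on b2.
In check: no.
Legal moves for White include: Ne5, Nc5, Nf4, Nb4, Nf2, Nc1, Kc3, Kb3, Ka3, Kc2, Ka2, Kc1, Kb1, Ka1, Bh3, Bg2, Be2, Nf3, ... (list truncated; more exist).
White has legal moves and is not in check → neither.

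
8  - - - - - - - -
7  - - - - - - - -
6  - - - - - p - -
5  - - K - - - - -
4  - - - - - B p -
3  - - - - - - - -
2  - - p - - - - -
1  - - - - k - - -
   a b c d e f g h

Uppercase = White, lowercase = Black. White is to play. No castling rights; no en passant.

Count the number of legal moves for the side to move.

White to move; king on c5.
In check: no.
Legal moves: Kd6, Kc6, Kb6, Kd5, Kb5, Kd4, Kc4, Kb4, Bb8, Bc7, Bh6, Bd6, Bg5, Be5, Bg3+, Be3, Bh2, Bd2+, Bc1.
Count: 19.

19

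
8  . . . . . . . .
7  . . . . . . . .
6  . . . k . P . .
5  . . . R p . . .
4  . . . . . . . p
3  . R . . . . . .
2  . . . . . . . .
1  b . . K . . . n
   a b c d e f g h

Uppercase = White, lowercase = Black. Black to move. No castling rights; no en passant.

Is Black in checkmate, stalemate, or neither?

neither

Black to move; black king on d6.
In check: yes, from the white rook on d5.
King squares — c5: attacked by Rd5; d5: available; e5: own pawn; c6: available; e6: available; c7: available; d7: attacked by Rd5; e7: attacked by Pf6.
Legal moves for Black: Kc7, Ke6, Kc6, Kxd5.
Black is in check but has 4 legal moves → neither.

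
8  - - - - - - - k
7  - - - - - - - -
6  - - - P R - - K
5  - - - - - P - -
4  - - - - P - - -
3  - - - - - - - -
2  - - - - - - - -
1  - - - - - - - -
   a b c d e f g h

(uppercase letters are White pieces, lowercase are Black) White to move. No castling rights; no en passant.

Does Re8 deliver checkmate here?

After Re8: black king on h8; in check: yes, from the white rook on e8.
King squares — g7: attacked by Kh6; h7: attacked by Kh6; g8: attacked by Re8.
Black has no legal moves → checkmate.

yes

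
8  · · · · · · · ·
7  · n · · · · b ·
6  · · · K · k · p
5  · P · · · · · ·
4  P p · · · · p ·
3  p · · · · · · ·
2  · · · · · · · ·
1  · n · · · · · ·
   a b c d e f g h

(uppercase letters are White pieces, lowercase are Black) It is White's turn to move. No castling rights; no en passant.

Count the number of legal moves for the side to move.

White to move; king on d6.
In check: yes, from the black knight on b7.
Legal moves: Kd7, Kc7, Kc6, Kd5.
Count: 4.

4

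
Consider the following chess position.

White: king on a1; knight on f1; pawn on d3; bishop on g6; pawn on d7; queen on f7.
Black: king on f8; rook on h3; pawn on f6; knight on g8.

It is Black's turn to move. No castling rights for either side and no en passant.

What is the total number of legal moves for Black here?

Black to move; king on f8.
In check: yes, from the white queen on f7.
Legal moves: none.
Count: 0.

0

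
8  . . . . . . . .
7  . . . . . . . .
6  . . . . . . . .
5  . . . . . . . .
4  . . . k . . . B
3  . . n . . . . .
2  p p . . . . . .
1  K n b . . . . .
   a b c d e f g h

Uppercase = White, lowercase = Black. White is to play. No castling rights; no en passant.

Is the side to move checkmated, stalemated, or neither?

checkmate

White to move; white king on a1.
In check: yes, from the black pawn on b2.
King squares — b1: attacked by Pa2; a2: attacked by Nc3; b2: attacked by Bc1.
Legal moves for White: none.
In check with no legal moves → checkmate.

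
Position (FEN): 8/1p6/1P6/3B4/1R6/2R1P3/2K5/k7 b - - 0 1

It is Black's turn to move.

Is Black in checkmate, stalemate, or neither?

Black to move; black king on a1.
In check: no.
King squares — b1: attacked by Kc2; a2: attacked by Bd5; b2: attacked by Kc2.
Legal moves for Black: none.
Not in check and no legal moves → stalemate.

stalemate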